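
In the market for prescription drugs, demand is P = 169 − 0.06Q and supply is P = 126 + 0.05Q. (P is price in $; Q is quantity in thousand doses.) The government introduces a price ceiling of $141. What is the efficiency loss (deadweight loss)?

Competitive equilibrium: 169 − 0.06Q = 126 + 0.05Q → Q* = 390.9091, P* = 145.5455.
At the ceiling P = 141, quantity supplied = (141 − 126)/0.05 = 300.
Willingness to pay at Q' = 300: 169 − 0.06·300 = 151.
ΔQ = 390.9091 − 300 = 90.9091; wedge = 151 − 141 = 10.
Deadweight loss = ½ × 90.9091 × 10 = $454.55 thousand.

$454.55 thousand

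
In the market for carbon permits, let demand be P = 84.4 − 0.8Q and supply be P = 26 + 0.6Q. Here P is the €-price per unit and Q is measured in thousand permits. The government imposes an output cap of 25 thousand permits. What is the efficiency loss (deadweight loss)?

Competitive equilibrium: 84.4 − 0.8Q = 26 + 0.6Q → Q* = 41.7143, P* = 51.0286.
At Q = 25: demand price = 84.4 − 0.8·25 = 64.4; supply price = 26 + 0.6·25 = 41.
ΔQ = 41.7143 − 25 = 16.7143; wedge = 64.4 − 41 = 23.4.
DWL = ½ × 16.7143 × 23.4 = €195.56 thousand.

€195.56 thousand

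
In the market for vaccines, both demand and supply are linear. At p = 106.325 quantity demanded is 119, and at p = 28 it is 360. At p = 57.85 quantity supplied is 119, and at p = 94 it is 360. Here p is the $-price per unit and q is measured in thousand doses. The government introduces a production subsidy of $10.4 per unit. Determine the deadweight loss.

Demand slope = (28 − 106.325)/(360 − 119) = −0.325, so p = 145 − 0.325q.
Supply slope = (94 − 57.85)/(360 − 119) = 0.15, so p = 40 + 0.15q.
Competitive equilibrium: 145 − 0.325q = 40 + 0.15q → q* = 221.0526, p* = 73.1579.
The subsidy lowers effective supply by 10.4: p = 29.6 + 0.15q.
New quantity: 145 − 0.325q = 29.6 + 0.15q → q' = 242.9474.
Overproduction Δq = 242.9474 − 221.0526 = 21.8948; wedge = subsidy = 10.4.
The triangle = ½ × 21.8948 × 10.4 = $113.85 thousand.

$113.85 thousand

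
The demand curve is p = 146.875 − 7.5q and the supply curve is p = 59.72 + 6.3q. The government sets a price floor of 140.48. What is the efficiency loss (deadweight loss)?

205.92

Competitive equilibrium: 146.875 − 7.5q = 59.72 + 6.3q → q* = 6.3156, p* = 99.5082.
At the floor p = 140.48, quantity demanded = (146.875 − 140.48)/7.5 = 0.8527.
Sellers' marginal cost at q' = 0.8527: 59.72 + 6.3·0.8527 = 65.092.
Δq = 6.3156 − 0.8527 = 5.4629; wedge = 140.48 − 65.092 = 75.388.
The triangle = ½ × 5.4629 × 75.388 = 205.92.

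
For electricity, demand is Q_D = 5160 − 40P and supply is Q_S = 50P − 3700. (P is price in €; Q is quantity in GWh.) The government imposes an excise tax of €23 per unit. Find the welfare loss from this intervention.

In inverse form: demand P = 129 − 0.025Q, supply P = 74 + 0.02Q.
Competitive equilibrium: 129 − 0.025Q = 74 + 0.02Q → Q* = 1222.2222, P* = 98.4444.
With the tax, the buyer price exceeds the seller price by 23: (129 − 0.025Q) − (74 + 0.02Q) = 23 → Q' = 711.1111.
ΔQ = 1222.2222 − 711.1111 = 511.1111; the wedge equals the tax, 23.
Deadweight loss = ½ × 511.1111 × 23 = €5877.78.

€5877.78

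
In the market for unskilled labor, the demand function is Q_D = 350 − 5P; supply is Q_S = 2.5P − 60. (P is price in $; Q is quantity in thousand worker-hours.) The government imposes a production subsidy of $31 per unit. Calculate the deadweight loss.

In inverse form: demand P = 70 − 0.2Q, supply P = 24 + 0.4Q.
Competitive equilibrium: 70 − 0.2Q = 24 + 0.4Q → Q* = 76.6667, P* = 54.6667.
The subsidy lowers effective supply by 31: P = 0.4Q − 7.
New quantity: 70 − 0.2Q = 0.4Q − 7 → Q' = 128.3333.
Overproduction ΔQ = 128.3333 − 76.6667 = 51.6666; wedge = subsidy = 31.
DWL = ½ × 51.6666 × 31 = $800.83 thousand.

$800.83 thousand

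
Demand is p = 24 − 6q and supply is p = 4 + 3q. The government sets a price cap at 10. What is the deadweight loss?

0.22

Competitive equilibrium: 24 − 6q = 4 + 3q → q* = 2.2222, p* = 10.6667.
At the ceiling p = 10, quantity supplied = (10 − 4)/3 = 2.
Willingness to pay at q' = 2: 24 − 6·2 = 12.
Δq = 2.2222 − 2 = 0.2222; wedge = 12 − 10 = 2.
The triangle = ½ × 0.2222 × 2 = 0.22.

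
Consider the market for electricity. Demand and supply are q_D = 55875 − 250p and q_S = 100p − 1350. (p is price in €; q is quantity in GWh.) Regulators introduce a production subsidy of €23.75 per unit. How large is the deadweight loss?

€20145.09

In inverse form: demand p = 223.5 − 0.004q, supply p = 13.5 + 0.01q.
Competitive equilibrium: 223.5 − 0.004q = 13.5 + 0.01q → q* = 15000, p* = 163.5.
The subsidy lowers effective supply by 23.75: p = 0.01q − 10.25.
New quantity: 223.5 − 0.004q = 0.01q − 10.25 → q' = 16696.4286.
Overproduction Δq = 16696.4286 − 15000 = 1696.4286; wedge = subsidy = 23.75.
Deadweight loss = ½ × 1696.4286 × 23.75 = €20145.09.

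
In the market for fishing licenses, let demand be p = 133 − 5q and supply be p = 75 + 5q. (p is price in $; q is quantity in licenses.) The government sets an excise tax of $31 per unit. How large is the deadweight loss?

Competitive equilibrium: 133 − 5q = 75 + 5q → q* = 5.8, p* = 104.
With the tax, the buyer price exceeds the seller price by 31: (133 − 5q) − (75 + 5q) = 31 → q' = 2.7.
Δq = 5.8 − 2.7 = 3.1; the wedge equals the tax, 31.
DWL = ½ × 3.1 × 31 = $48.05.

$48.05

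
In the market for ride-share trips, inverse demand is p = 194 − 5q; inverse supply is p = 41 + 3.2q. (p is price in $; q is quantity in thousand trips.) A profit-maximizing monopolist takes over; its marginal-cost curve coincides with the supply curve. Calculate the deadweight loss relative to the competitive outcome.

Competitive equilibrium: 194 − 5q = 41 + 3.2q → q* = 18.6585, p* = 100.7073.
Marginal revenue: MR = 194 − 10q. Set MR = MC: 194 − 10q = 41 + 3.2q → q_m = 11.5909.
Price p_m = 194 − 5·11.5909 = 136.0455; MC(q_m) = 41 + 3.2·11.5909 = 78.0909.
Competitive q* = 18.6585, so Δq = 7.0676; wedge = 136.0455 − 78.0909 = 57.9546.
DWL = ½ × 7.0676 × 57.9546 = $204.80 thousand.

$204.80 thousand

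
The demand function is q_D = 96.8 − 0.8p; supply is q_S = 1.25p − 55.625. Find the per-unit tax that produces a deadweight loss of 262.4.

In inverse form: demand p = 121 − 1.25q, supply p = 44.5 + 0.8q.
Competitive equilibrium: 121 − 1.25q = 44.5 + 0.8q → q* = 37.3171, p* = 74.3537.
A tax t gives Δq = t/2.05 and wedge t, so DWL = t²/4.1.
t²/4.1 = 262.4 → t² = 1075.84 → t = 32.8.

32.8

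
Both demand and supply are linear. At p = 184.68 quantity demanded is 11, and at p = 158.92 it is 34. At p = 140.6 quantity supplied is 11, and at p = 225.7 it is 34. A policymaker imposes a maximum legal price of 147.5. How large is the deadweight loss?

Demand slope = (158.92 − 184.68)/(34 − 11) = −1.12, so p = 197 − 1.12q.
Supply slope = (225.7 − 140.6)/(34 − 11) = 3.7, so p = 99.9 + 3.7q.
Competitive equilibrium: 197 − 1.12q = 99.9 + 3.7q → q* = 20.1452, p* = 174.4373.
At the ceiling p = 147.5, quantity supplied = (147.5 − 99.9)/3.7 = 12.8649.
Willingness to pay at q' = 12.8649: 197 − 1.12·12.8649 = 182.5913.
Δq = 20.1452 − 12.8649 = 7.2803; wedge = 182.5913 − 147.5 = 35.0913.
Deadweight loss = ½ × 7.2803 × 35.0913 = 127.74.

127.74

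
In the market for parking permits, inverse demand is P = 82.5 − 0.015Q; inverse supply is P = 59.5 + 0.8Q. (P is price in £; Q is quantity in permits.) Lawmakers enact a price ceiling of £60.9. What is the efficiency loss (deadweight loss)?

£285.54

Competitive equilibrium: 82.5 − 0.015Q = 59.5 + 0.8Q → Q* = 28.2209, P* = 82.0767.
At the ceiling P = 60.9, quantity supplied = (60.9 − 59.5)/0.8 = 1.75.
Willingness to pay at Q' = 1.75: 82.5 − 0.015·1.75 = 82.4738.
ΔQ = 28.2209 − 1.75 = 26.4709; wedge = 82.4738 − 60.9 = 21.5738.
DWL = ½ × 26.4709 × 21.5738 = £285.54.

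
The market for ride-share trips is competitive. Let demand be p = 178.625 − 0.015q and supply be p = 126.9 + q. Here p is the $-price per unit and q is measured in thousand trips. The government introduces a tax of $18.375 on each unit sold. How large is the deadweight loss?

$166.33 thousand

Competitive equilibrium: 178.625 − 0.015q = 126.9 + q → q* = 50.9606, p* = 177.8606.
With the tax, the buyer price exceeds the seller price by 18.375: (178.625 − 0.015q) − (126.9 + q) = 18.375 → q' = 32.8571.
Δq = 50.9606 − 32.8571 = 18.1035; the wedge equals the tax, 18.375.
Welfare loss = ½ × 18.1035 × 18.375 = $166.33 thousand.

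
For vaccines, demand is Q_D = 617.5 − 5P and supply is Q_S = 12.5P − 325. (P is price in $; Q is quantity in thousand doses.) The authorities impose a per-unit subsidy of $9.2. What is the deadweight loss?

$151.14 thousand

In inverse form: demand P = 123.5 − 0.2Q, supply P = 26 + 0.08Q.
Competitive equilibrium: 123.5 − 0.2Q = 26 + 0.08Q → Q* = 348.2143, P* = 53.8571.
The subsidy lowers effective supply by 9.2: P = 16.8 + 0.08Q.
New quantity: 123.5 − 0.2Q = 16.8 + 0.08Q → Q' = 381.0714.
Overproduction ΔQ = 381.0714 − 348.2143 = 32.8571; wedge = subsidy = 9.2.
DWL = ½ × 32.8571 × 9.2 = $151.14 thousand.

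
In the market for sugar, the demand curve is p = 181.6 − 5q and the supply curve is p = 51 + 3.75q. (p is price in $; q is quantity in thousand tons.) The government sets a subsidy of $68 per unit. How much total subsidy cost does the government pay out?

Competitive equilibrium: 181.6 − 5q = 51 + 3.75q → q* = 14.92571, p* = 106.97143.
The subsidy lowers effective supply by 68: p = 3.75q − 17.
New quantity: 181.6 − 5q = 3.75q − 17 → q' = 22.69714.
Total subsidy cost = 68 × 22.69714 = $1543.41 thousand.

$1543.41 thousand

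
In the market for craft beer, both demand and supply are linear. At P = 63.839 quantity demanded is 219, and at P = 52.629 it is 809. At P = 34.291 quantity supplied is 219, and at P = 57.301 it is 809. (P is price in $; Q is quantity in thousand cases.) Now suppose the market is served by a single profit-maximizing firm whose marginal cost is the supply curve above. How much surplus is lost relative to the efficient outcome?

$936.96 thousand

Demand slope = (52.629 − 63.839)/(809 − 219) = −0.019, so P = 68 − 0.019Q.
Supply slope = (57.301 − 34.291)/(809 − 219) = 0.039, so P = 25.75 + 0.039Q.
Competitive equilibrium: 68 − 0.019Q = 25.75 + 0.039Q → Q* = 728.4483, P* = 54.1595.
Marginal revenue: MR = 68 − 0.038Q. Set MR = MC: 68 − 0.038Q = 25.75 + 0.039Q → Q_m = 548.7013.
Price P_m = 68 − 0.019·548.7013 = 57.5747; MC(Q_m) = 25.75 + 0.039·548.7013 = 47.1494.
Competitive Q* = 728.4483, so ΔQ = 179.747; wedge = 57.5747 − 47.1494 = 10.4253.
DWL = ½ × 179.747 × 10.4253 = $936.96 thousand.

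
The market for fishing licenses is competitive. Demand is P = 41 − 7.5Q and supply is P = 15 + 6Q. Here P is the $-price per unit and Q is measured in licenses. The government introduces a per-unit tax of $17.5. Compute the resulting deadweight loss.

$11.34

Competitive equilibrium: 41 − 7.5Q = 15 + 6Q → Q* = 1.9259, P* = 26.5556.
With the tax, the buyer price exceeds the seller price by 17.5: (41 − 7.5Q) − (15 + 6Q) = 17.5 → Q' = 0.6296.
ΔQ = 1.9259 − 0.6296 = 1.2963; the wedge equals the tax, 17.5.
The triangle = ½ × 1.2963 × 17.5 = $11.34.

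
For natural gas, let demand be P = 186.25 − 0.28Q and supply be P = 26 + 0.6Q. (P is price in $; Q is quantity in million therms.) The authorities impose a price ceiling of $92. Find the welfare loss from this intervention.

Competitive equilibrium: 186.25 − 0.28Q = 26 + 0.6Q → Q* = 182.10227, P* = 135.26136.
At the ceiling P = 92, quantity supplied = (92 − 26)/0.6 = 110.
Willingness to pay at Q' = 110: 186.25 − 0.28·110 = 155.45.
ΔQ = 182.10227 − 110 = 72.10227; wedge = 155.45 − 92 = 63.45.
The triangle = ½ × 72.10227 × 63.45 = $2287.44 million.

$2287.44 million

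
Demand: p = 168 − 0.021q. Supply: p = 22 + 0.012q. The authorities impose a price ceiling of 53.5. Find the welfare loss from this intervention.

53415.01

Competitive equilibrium: 168 − 0.021q = 22 + 0.012q → q* = 4424.2424, p* = 75.0909.
At the ceiling p = 53.5, quantity supplied = (53.5 − 22)/0.012 = 2625.
Willingness to pay at q' = 2625: 168 − 0.021·2625 = 112.875.
Δq = 4424.2424 − 2625 = 1799.2424; wedge = 112.875 − 53.5 = 59.375.
Deadweight loss = ½ × 1799.2424 × 59.375 = 53415.01.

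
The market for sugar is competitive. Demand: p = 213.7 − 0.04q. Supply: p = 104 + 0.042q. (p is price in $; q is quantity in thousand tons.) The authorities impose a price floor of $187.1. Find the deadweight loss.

$18559.32 thousand

Competitive equilibrium: 213.7 − 0.04q = 104 + 0.042q → q* = 1337.8049, p* = 160.1878.
At the floor p = 187.1, quantity demanded = (213.7 − 187.1)/0.04 = 665.
Sellers' marginal cost at q' = 665: 104 + 0.042·665 = 131.93.
Δq = 1337.8049 − 665 = 672.8049; wedge = 187.1 − 131.93 = 55.17.
Deadweight loss = ½ × 672.8049 × 55.17 = $18559.32 thousand.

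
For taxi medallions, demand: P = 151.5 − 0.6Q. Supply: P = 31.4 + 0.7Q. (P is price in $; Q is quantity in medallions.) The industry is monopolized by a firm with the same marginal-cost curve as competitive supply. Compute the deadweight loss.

$553.23

Competitive equilibrium: 151.5 − 0.6Q = 31.4 + 0.7Q → Q* = 92.3846, P* = 96.0692.
Marginal revenue: MR = 151.5 − 1.2Q. Set MR = MC: 151.5 − 1.2Q = 31.4 + 0.7Q → Q_m = 63.2105.
Price P_m = 151.5 − 0.6·63.2105 = 113.5737; MC(Q_m) = 31.4 + 0.7·63.2105 = 75.6474.
Competitive Q* = 92.3846, so ΔQ = 29.1741; wedge = 113.5737 − 75.6474 = 37.9263.
Deadweight loss = ½ × 29.1741 × 37.9263 = $553.23.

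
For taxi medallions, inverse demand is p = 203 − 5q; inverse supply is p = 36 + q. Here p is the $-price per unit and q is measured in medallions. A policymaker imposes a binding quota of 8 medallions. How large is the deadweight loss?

$1180.08

Competitive equilibrium: 203 − 5q = 36 + q → q* = 27.8333, p* = 63.8333.
At q = 8: demand price = 203 − 5·8 = 163; supply price = 36 + 1·8 = 44.
Δq = 27.8333 − 8 = 19.8333; wedge = 163 − 44 = 119.
The triangle = ½ × 19.8333 × 119 = $1180.08.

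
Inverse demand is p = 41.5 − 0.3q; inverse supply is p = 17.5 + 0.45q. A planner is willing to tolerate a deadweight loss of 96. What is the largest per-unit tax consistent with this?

12

Competitive equilibrium: 41.5 − 0.3q = 17.5 + 0.45q → q* = 32, p* = 31.9.
A tax t gives Δq = t/0.75 and wedge t, so DWL = t²/1.5.
t²/1.5 = 96 → t² = 144 → t = 12.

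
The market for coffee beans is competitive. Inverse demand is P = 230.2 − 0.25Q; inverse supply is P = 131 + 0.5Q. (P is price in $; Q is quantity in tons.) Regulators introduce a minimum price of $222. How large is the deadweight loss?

Competitive equilibrium: 230.2 − 0.25Q = 131 + 0.5Q → Q* = 132.2667, P* = 197.1333.
At the floor P = 222, quantity demanded = (230.2 − 222)/0.25 = 32.8.
Sellers' marginal cost at Q' = 32.8: 131 + 0.5·32.8 = 147.4.
ΔQ = 132.2667 − 32.8 = 99.4667; wedge = 222 − 147.4 = 74.6.
Welfare loss = ½ × 99.4667 × 74.6 = $3710.11.

$3710.11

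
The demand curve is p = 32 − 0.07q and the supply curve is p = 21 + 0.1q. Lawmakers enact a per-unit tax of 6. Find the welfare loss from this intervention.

Competitive equilibrium: 32 − 0.07q = 21 + 0.1q → q* = 64.7059, p* = 27.4706.
With the tax, the buyer price exceeds the seller price by 6: (32 − 0.07q) − (21 + 0.1q) = 6 → q' = 29.4118.
Δq = 64.7059 − 29.4118 = 35.2941; the wedge equals the tax, 6.
The triangle = ½ × 35.2941 × 6 = 105.88.

105.88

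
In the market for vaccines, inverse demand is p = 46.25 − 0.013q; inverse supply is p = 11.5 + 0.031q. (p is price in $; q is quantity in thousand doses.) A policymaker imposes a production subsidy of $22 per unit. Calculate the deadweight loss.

$5500 thousand

Competitive equilibrium: 46.25 − 0.013q = 11.5 + 0.031q → q* = 789.7727, p* = 35.983.
The subsidy lowers effective supply by 22: p = 0.031q − 10.5.
New quantity: 46.25 − 0.013q = 0.031q − 10.5 → q' = 1289.7727.
Overproduction Δq = 1289.7727 − 789.7727 = 500; wedge = subsidy = 22.
Deadweight loss = ½ × 500 × 22 = $5500 thousand.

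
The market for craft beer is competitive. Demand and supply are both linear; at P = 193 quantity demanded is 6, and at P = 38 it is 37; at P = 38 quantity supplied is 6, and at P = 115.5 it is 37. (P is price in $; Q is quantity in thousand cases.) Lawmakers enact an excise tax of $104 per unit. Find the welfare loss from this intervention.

$721.07 thousand

Demand slope = (38 − 193)/(37 − 6) = −5, so P = 223 − 5Q.
Supply slope = (115.5 − 38)/(37 − 6) = 2.5, so P = 23 + 2.5Q.
Competitive equilibrium: 223 − 5Q = 23 + 2.5Q → Q* = 26.6667, P* = 89.6667.
With the tax, the buyer price exceeds the seller price by 104: (223 − 5Q) − (23 + 2.5Q) = 104 → Q' = 12.8.
ΔQ = 26.6667 − 12.8 = 13.8667; the wedge equals the tax, 104.
DWL = ½ × 13.8667 × 104 = $721.07 thousand.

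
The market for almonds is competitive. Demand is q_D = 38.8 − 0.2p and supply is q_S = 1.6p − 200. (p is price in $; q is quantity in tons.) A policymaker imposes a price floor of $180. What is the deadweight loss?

In inverse form: demand p = 194 − 5q, supply p = 125 + 0.625q.
Competitive equilibrium: 194 − 5q = 125 + 0.625q → q* = 12.2667, p* = 132.6667.
At the floor p = 180, quantity demanded = (194 − 180)/5 = 2.8.
Sellers' marginal cost at q' = 2.8: 125 + 0.625·2.8 = 126.75.
Δq = 12.2667 − 2.8 = 9.4667; wedge = 180 − 126.75 = 53.25.
DWL = ½ × 9.4667 × 53.25 = $252.05.

$252.05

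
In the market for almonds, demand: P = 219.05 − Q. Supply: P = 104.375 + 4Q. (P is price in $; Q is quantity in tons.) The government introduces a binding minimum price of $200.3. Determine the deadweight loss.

$43.79

Competitive equilibrium: 219.05 − Q = 104.375 + 4Q → Q* = 22.935, P* = 196.115.
At the floor P = 200.3, quantity demanded = (219.05 − 200.3)/1 = 18.75.
Sellers' marginal cost at Q' = 18.75: 104.375 + 4·18.75 = 179.375.
ΔQ = 22.935 − 18.75 = 4.185; wedge = 200.3 − 179.375 = 20.925.
The triangle = ½ × 4.185 × 20.925 = $43.79.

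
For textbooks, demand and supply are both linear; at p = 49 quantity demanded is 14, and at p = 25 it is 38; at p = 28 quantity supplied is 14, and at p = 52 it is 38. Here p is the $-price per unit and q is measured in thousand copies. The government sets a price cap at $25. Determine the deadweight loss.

$182.25 thousand

Demand slope = (25 − 49)/(38 − 14) = −1, so p = 63 − q.
Supply slope = (52 − 28)/(38 − 14) = 1, so p = 14 + q.
Competitive equilibrium: 63 − q = 14 + q → q* = 24.5, p* = 38.5.
At the ceiling p = 25, quantity supplied = (25 − 14)/1 = 11.
Willingness to pay at q' = 11: 63 − 1·11 = 52.
Δq = 24.5 − 11 = 13.5; wedge = 52 − 25 = 27.
The triangle = ½ × 13.5 × 27 = $182.25 thousand.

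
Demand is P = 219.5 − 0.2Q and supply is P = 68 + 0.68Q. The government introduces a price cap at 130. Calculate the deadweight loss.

Competitive equilibrium: 219.5 − 0.2Q = 68 + 0.68Q → Q* = 172.1591, P* = 185.0682.
At the ceiling P = 130, quantity supplied = (130 − 68)/0.68 = 91.1765.
Willingness to pay at Q' = 91.1765: 219.5 − 0.2·91.1765 = 201.2647.
ΔQ = 172.1591 − 91.1765 = 80.9826; wedge = 201.2647 − 130 = 71.2647.
Deadweight loss = ½ × 80.9826 × 71.2647 = 2885.60.

2885.60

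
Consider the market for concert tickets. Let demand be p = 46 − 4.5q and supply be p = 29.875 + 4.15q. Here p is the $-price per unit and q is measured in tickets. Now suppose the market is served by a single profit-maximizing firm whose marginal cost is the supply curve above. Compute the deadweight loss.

$1.76

Competitive equilibrium: 46 − 4.5q = 29.875 + 4.15q → q* = 1.8642, p* = 37.6113.
Marginal revenue: MR = 46 − 9q. Set MR = MC: 46 − 9q = 29.875 + 4.15q → q_m = 1.2262.
Price p_m = 46 − 4.5·1.2262 = 40.4821; MC(q_m) = 29.875 + 4.15·1.2262 = 34.9637.
Competitive q* = 1.8642, so Δq = 0.638; wedge = 40.4821 − 34.9637 = 5.5184.
The triangle = ½ × 0.638 × 5.5184 = $1.76.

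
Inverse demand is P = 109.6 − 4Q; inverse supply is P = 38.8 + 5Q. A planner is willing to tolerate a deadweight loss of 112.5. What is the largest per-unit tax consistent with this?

45

Competitive equilibrium: 109.6 − 4Q = 38.8 + 5Q → Q* = 7.8667, P* = 78.1333.
A tax t gives ΔQ = t/9 and wedge t, so DWL = t²/18.
t²/18 = 112.5 → t² = 2025 → t = 45.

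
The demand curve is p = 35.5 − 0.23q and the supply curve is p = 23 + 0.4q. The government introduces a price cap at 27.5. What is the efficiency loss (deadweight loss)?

Competitive equilibrium: 35.5 − 0.23q = 23 + 0.4q → q* = 19.8413, p* = 30.9365.
At the ceiling p = 27.5, quantity supplied = (27.5 − 23)/0.4 = 11.25.
Willingness to pay at q' = 11.25: 35.5 − 0.23·11.25 = 32.9125.
Δq = 19.8413 − 11.25 = 8.5913; wedge = 32.9125 − 27.5 = 5.4125.
Welfare loss = ½ × 8.5913 × 5.4125 = 23.25.

23.25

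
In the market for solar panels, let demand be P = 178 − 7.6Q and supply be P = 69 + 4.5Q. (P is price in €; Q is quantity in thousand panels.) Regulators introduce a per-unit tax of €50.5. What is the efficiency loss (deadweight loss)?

€105.38 thousand

Competitive equilibrium: 178 − 7.6Q = 69 + 4.5Q → Q* = 9.0083, P* = 109.5372.
With the tax, the buyer price exceeds the seller price by 50.5: (178 − 7.6Q) − (69 + 4.5Q) = 50.5 → Q' = 4.8347.
ΔQ = 9.0083 − 4.8347 = 4.1736; the wedge equals the tax, 50.5.
Welfare loss = ½ × 4.1736 × 50.5 = €105.38 thousand.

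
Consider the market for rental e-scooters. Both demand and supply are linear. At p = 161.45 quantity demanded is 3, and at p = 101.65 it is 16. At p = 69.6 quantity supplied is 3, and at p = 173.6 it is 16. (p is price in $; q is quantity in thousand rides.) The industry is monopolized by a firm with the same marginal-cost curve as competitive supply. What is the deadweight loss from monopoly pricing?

$47.71 thousand

Demand slope = (101.65 − 161.45)/(16 − 3) = −4.6, so p = 175.25 − 4.6q.
Supply slope = (173.6 − 69.6)/(16 − 3) = 8, so p = 45.6 + 8q.
Competitive equilibrium: 175.25 − 4.6q = 45.6 + 8q → q* = 10.2897, p* = 127.9175.
Marginal revenue: MR = 175.25 − 9.2q. Set MR = MC: 175.25 − 9.2q = 45.6 + 8q → q_m = 7.5378.
Price p_m = 175.25 − 4.6·7.5378 = 140.5761; MC(q_m) = 45.6 + 8·7.5378 = 105.9024.
Competitive q* = 10.2897, so Δq = 2.7519; wedge = 140.5761 − 105.9024 = 34.6737.
The triangle = ½ × 2.7519 × 34.6737 = $47.71 thousand.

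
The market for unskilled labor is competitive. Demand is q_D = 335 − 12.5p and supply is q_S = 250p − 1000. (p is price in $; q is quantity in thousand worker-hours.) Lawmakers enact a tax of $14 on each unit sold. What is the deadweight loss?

In inverse form: demand p = 26.8 − 0.08q, supply p = 4 + 0.004q.
Competitive equilibrium: 26.8 − 0.08q = 4 + 0.004q → q* = 271.4286, p* = 5.0857.
With the tax, the buyer price exceeds the seller price by 14: (26.8 − 0.08q) − (4 + 0.004q) = 14 → q' = 104.7619.
Δq = 271.4286 − 104.7619 = 166.6667; the wedge equals the tax, 14.
Deadweight loss = ½ × 166.6667 × 14 = $1166.67 thousand.

$1166.67 thousand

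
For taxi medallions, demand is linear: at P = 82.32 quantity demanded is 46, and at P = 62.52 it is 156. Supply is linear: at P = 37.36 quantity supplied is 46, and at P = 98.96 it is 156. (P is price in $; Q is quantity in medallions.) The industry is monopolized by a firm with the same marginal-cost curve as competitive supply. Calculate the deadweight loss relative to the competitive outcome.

$161.42

Demand slope = (62.52 − 82.32)/(156 − 46) = −0.18, so P = 90.6 − 0.18Q.
Supply slope = (98.96 − 37.36)/(156 − 46) = 0.56, so P = 11.6 + 0.56Q.
Competitive equilibrium: 90.6 − 0.18Q = 11.6 + 0.56Q → Q* = 106.7568, P* = 71.3838.
Marginal revenue: MR = 90.6 − 0.36Q. Set MR = MC: 90.6 − 0.36Q = 11.6 + 0.56Q → Q_m = 85.8696.
Price P_m = 90.6 − 0.18·85.8696 = 75.1435; MC(Q_m) = 11.6 + 0.56·85.8696 = 59.687.
Competitive Q* = 106.7568, so ΔQ = 20.8872; wedge = 75.1435 − 59.687 = 15.4565.
Welfare loss = ½ × 20.8872 × 15.4565 = $161.42.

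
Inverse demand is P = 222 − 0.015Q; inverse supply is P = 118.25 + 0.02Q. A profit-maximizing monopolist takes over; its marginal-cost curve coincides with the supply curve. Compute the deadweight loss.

Competitive equilibrium: 222 − 0.015Q = 118.25 + 0.02Q → Q* = 2964.2857, P* = 177.5357.
Marginal revenue: MR = 222 − 0.03Q. Set MR = MC: 222 − 0.03Q = 118.25 + 0.02Q → Q_m = 2075.
Price P_m = 222 − 0.015·2075 = 190.875; MC(Q_m) = 118.25 + 0.02·2075 = 159.75.
Competitive Q* = 2964.2857, so ΔQ = 889.2857; wedge = 190.875 − 159.75 = 31.125.
Welfare loss = ½ × 889.2857 × 31.125 = 13839.51.

13839.51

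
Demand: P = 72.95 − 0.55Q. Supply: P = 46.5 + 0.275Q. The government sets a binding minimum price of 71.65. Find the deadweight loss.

363.79

Competitive equilibrium: 72.95 − 0.55Q = 46.5 + 0.275Q → Q* = 32.0606, P* = 55.3167.
At the floor P = 71.65, quantity demanded = (72.95 − 71.65)/0.55 = 2.3636.
Sellers' marginal cost at Q' = 2.3636: 46.5 + 0.275·2.3636 = 47.15.
ΔQ = 32.0606 − 2.3636 = 29.697; wedge = 71.65 − 47.15 = 24.5.
DWL = ½ × 29.697 × 24.5 = 363.79.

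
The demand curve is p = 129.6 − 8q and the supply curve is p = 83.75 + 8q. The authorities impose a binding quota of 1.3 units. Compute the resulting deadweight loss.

Competitive equilibrium: 129.6 − 8q = 83.75 + 8q → q* = 2.8656, p* = 106.675.
At q = 1.3: demand price = 129.6 − 8·1.3 = 119.2; supply price = 83.75 + 8·1.3 = 94.15.
Δq = 2.8656 − 1.3 = 1.5656; wedge = 119.2 − 94.15 = 25.05.
Welfare loss = ½ × 1.5656 × 25.05 = 19.61.

19.61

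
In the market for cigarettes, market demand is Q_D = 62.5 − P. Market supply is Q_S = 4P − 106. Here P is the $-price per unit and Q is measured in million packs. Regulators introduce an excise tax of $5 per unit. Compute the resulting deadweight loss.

In inverse form: demand P = 62.5 − Q, supply P = 26.5 + 0.25Q.
Competitive equilibrium: 62.5 − Q = 26.5 + 0.25Q → Q* = 28.8, P* = 33.7.
With the tax, the buyer price exceeds the seller price by 5: (62.5 − Q) − (26.5 + 0.25Q) = 5 → Q' = 24.8.
ΔQ = 28.8 − 24.8 = 4; the wedge equals the tax, 5.
Welfare loss = ½ × 4 × 5 = $10 million.

$10 million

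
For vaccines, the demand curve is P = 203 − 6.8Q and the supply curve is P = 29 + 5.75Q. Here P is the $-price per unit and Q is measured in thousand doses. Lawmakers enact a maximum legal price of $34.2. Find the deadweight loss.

$1053.99 thousand

Competitive equilibrium: 203 − 6.8Q = 29 + 5.75Q → Q* = 13.8645, P* = 108.7211.
At the ceiling P = 34.2, quantity supplied = (34.2 − 29)/5.75 = 0.9043.
Willingness to pay at Q' = 0.9043: 203 − 6.8·0.9043 = 196.8508.
ΔQ = 13.8645 − 0.9043 = 12.9602; wedge = 196.8508 − 34.2 = 162.6508.
Welfare loss = ½ × 12.9602 × 162.6508 = $1053.99 thousand.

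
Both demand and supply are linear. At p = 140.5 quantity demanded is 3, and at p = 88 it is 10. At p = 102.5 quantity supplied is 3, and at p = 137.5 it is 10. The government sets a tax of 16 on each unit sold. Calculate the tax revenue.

Demand slope = (88 − 140.5)/(10 − 3) = −7.5, so p = 163 − 7.5q.
Supply slope = (137.5 − 102.5)/(10 − 3) = 5, so p = 87.5 + 5q.
Competitive equilibrium: 163 − 7.5q = 87.5 + 5q → q* = 6.04, p* = 117.7.
With the tax, the buyer price exceeds the seller price by 16: (163 − 7.5q) − (87.5 + 5q) = 16 → q' = 4.76.
Tax revenue = 16 × 4.76 = 76.16.

76.16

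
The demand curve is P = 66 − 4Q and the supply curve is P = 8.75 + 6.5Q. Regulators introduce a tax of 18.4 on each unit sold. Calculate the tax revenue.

Competitive equilibrium: 66 − 4Q = 8.75 + 6.5Q → Q* = 5.4524, P* = 44.1905.
With the tax, the buyer price exceeds the seller price by 18.4: (66 − 4Q) − (8.75 + 6.5Q) = 18.4 → Q' = 3.7.
Tax revenue = 18.4 × 3.7 = 68.08.

68.08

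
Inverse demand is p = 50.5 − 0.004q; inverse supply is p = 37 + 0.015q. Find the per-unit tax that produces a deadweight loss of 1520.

Competitive equilibrium: 50.5 − 0.004q = 37 + 0.015q → q* = 710.5263, p* = 47.6579.
A tax t gives Δq = t/0.019 and wedge t, so DWL = t²/0.038.
t²/0.038 = 1520 → t² = 57.76 → t = 7.6.

7.6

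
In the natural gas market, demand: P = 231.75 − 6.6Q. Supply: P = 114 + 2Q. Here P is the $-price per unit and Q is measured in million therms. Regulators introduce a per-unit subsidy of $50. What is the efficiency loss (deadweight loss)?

Competitive equilibrium: 231.75 − 6.6Q = 114 + 2Q → Q* = 13.6919, P* = 141.3837.
The subsidy lowers effective supply by 50: P = 64 + 2Q.
New quantity: 231.75 − 6.6Q = 64 + 2Q → Q' = 19.5058.
Overproduction ΔQ = 19.5058 − 13.6919 = 5.8139; wedge = subsidy = 50.
Deadweight loss = ½ × 5.8139 × 50 = $145.35 million.

$145.35 million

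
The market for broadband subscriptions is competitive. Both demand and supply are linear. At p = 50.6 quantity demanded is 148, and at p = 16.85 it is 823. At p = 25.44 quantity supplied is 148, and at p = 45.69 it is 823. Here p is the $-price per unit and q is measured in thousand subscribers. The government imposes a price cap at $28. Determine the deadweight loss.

Demand slope = (16.85 − 50.6)/(823 − 148) = −0.05, so p = 58 − 0.05q.
Supply slope = (45.69 − 25.44)/(823 − 148) = 0.03, so p = 21 + 0.03q.
Competitive equilibrium: 58 − 0.05q = 21 + 0.03q → q* = 462.5, p* = 34.875.
At the ceiling p = 28, quantity supplied = (28 − 21)/0.03 = 233.3333.
Willingness to pay at q' = 233.3333: 58 − 0.05·233.3333 = 46.3333.
Δq = 462.5 − 233.3333 = 229.1667; wedge = 46.3333 − 28 = 18.3333.
DWL = ½ × 229.1667 × 18.3333 = $2100.69 thousand.

$2100.69 thousand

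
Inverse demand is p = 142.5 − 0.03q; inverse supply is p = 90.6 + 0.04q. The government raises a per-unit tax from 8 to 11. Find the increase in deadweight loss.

Competitive equilibrium: 142.5 − 0.03q = 90.6 + 0.04q → q* = 741.4286, p* = 120.2571.
For a per-unit tax t: Δq = t/0.07, so DWL = ½·t·(t/0.07) = t²/0.14.
At t = 8: DWL = 457.143. At t = 11: DWL = 864.286.
Increase = 864.286 − 457.143 = 407.14.

407.14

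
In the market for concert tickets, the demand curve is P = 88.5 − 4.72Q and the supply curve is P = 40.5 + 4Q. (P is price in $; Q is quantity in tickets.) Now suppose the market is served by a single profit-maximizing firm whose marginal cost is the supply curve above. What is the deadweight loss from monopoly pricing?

Competitive equilibrium: 88.5 − 4.72Q = 40.5 + 4Q → Q* = 5.5046, P* = 62.5183.
Marginal revenue: MR = 88.5 − 9.44Q. Set MR = MC: 88.5 − 9.44Q = 40.5 + 4Q → Q_m = 3.5714.
Price P_m = 88.5 − 4.72·3.5714 = 71.643; MC(Q_m) = 40.5 + 4·3.5714 = 54.7856.
Competitive Q* = 5.5046, so ΔQ = 1.9332; wedge = 71.643 − 54.7856 = 16.8574.
The triangle = ½ × 1.9332 × 16.8574 = $16.29.

$16.29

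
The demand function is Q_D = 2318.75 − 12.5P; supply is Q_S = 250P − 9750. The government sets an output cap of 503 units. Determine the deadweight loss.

64688.37

In inverse form: demand P = 185.5 − 0.08Q, supply P = 39 + 0.004Q.
Competitive equilibrium: 185.5 − 0.08Q = 39 + 0.004Q → Q* = 1744.0476, P* = 45.9762.
At Q = 503: demand price = 185.5 − 0.08·503 = 145.26; supply price = 39 + 0.004·503 = 41.012.
ΔQ = 1744.0476 − 503 = 1241.0476; wedge = 145.26 − 41.012 = 104.248.
Deadweight loss = ½ × 1241.0476 × 104.248 = 64688.37.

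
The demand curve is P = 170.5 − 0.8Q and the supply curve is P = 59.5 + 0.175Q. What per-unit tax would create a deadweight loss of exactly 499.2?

Competitive equilibrium: 170.5 − 0.8Q = 59.5 + 0.175Q → Q* = 113.8462, P* = 79.4231.
A tax t gives ΔQ = t/0.975 and wedge t, so DWL = t²/1.95.
t²/1.95 = 499.2 → t² = 973.44 → t = 31.2.

31.2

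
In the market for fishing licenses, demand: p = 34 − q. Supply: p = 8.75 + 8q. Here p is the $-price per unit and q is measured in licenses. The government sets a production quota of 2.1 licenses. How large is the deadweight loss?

$2.24

Competitive equilibrium: 34 − q = 8.75 + 8q → q* = 2.8056, p* = 31.1944.
At q = 2.1: demand price = 34 − 1·2.1 = 31.9; supply price = 8.75 + 8·2.1 = 25.55.
Δq = 2.8056 − 2.1 = 0.7056; wedge = 31.9 − 25.55 = 6.35.
Deadweight loss = ½ × 0.7056 × 6.35 = $2.24.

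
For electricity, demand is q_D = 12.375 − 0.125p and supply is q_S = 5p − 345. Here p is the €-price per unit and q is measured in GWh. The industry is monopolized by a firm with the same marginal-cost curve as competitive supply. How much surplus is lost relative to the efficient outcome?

€13.38

In inverse form: demand p = 99 − 8q, supply p = 69 + 0.2q.
Competitive equilibrium: 99 − 8q = 69 + 0.2q → q* = 3.6585, p* = 69.7317.
Marginal revenue: MR = 99 − 16q. Set MR = MC: 99 − 16q = 69 + 0.2q → q_m = 1.8519.
Price p_m = 99 − 8·1.8519 = 84.1848; MC(q_m) = 69 + 0.2·1.8519 = 69.3704.
Competitive q* = 3.6585, so Δq = 1.8066; wedge = 84.1848 − 69.3704 = 14.8144.
DWL = ½ × 1.8066 × 14.8144 = €13.38.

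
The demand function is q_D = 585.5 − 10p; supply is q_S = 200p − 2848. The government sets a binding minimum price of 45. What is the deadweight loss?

4309.32

In inverse form: demand p = 58.55 − 0.1q, supply p = 14.24 + 0.005q.
Competitive equilibrium: 58.55 − 0.1q = 14.24 + 0.005q → q* = 422, p* = 16.35.
At the floor p = 45, quantity demanded = (58.55 − 45)/0.1 = 135.5.
Sellers' marginal cost at q' = 135.5: 14.24 + 0.005·135.5 = 14.9175.
Δq = 422 − 135.5 = 286.5; wedge = 45 − 14.9175 = 30.0825.
DWL = ½ × 286.5 × 30.0825 = 4309.32.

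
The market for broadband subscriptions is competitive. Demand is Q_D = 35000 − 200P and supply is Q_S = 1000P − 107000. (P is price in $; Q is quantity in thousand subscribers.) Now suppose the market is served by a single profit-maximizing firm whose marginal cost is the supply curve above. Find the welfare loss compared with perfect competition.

$79614.33 thousand

In inverse form: demand P = 175 − 0.005Q, supply P = 107 + 0.001Q.
Competitive equilibrium: 175 − 0.005Q = 107 + 0.001Q → Q* = 11333.333333, P* = 118.333333.
Marginal revenue: MR = 175 − 0.01Q. Set MR = MC: 175 − 0.01Q = 107 + 0.001Q → Q_m = 6181.818182.
Price P_m = 175 − 0.005·6181.818182 = 144.090909; MC(Q_m) = 107 + 0.001·6181.818182 = 113.181818.
Competitive Q* = 11333.333333, so ΔQ = 5151.515151; wedge = 144.090909 − 113.181818 = 30.909091.
DWL = ½ × 5151.515151 × 30.909091 = $79614.33 thousand.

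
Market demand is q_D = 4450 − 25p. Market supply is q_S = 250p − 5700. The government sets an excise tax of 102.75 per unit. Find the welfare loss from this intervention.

119972.30

In inverse form: demand p = 178 − 0.04q, supply p = 22.8 + 0.004q.
Competitive equilibrium: 178 − 0.04q = 22.8 + 0.004q → q* = 3527.2727, p* = 36.9091.
With the tax, the buyer price exceeds the seller price by 102.75: (178 − 0.04q) − (22.8 + 0.004q) = 102.75 → q' = 1192.0455.
Δq = 3527.2727 − 1192.0455 = 2335.2272; the wedge equals the tax, 102.75.
Welfare loss = ½ × 2335.2272 × 102.75 = 119972.30.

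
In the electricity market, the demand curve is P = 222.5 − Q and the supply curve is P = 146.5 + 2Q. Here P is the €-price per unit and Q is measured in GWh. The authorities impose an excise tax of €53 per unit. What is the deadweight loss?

Competitive equilibrium: 222.5 − Q = 146.5 + 2Q → Q* = 25.33333, P* = 197.16667.
With the tax, the buyer price exceeds the seller price by 53: (222.5 − Q) − (146.5 + 2Q) = 53 → Q' = 7.66667.
ΔQ = 25.33333 − 7.66667 = 17.66666; the wedge equals the tax, 53.
The triangle = ½ × 17.66666 × 53 = €468.17.

€468.17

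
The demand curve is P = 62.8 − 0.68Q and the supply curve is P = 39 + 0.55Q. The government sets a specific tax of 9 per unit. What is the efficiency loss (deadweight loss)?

Competitive equilibrium: 62.8 − 0.68Q = 39 + 0.55Q → Q* = 19.3496, P* = 49.6423.
With the tax, the buyer price exceeds the seller price by 9: (62.8 − 0.68Q) − (39 + 0.55Q) = 9 → Q' = 12.0325.
ΔQ = 19.3496 − 12.0325 = 7.3171; the wedge equals the tax, 9.
Welfare loss = ½ × 7.3171 × 9 = 32.93.

32.93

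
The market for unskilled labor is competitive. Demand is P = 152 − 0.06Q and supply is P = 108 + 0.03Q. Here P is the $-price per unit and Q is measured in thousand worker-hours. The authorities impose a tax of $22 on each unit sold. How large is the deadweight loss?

$2688.89 thousand

Competitive equilibrium: 152 − 0.06Q = 108 + 0.03Q → Q* = 488.8889, P* = 122.6667.
With the tax, the buyer price exceeds the seller price by 22: (152 − 0.06Q) − (108 + 0.03Q) = 22 → Q' = 244.4444.
ΔQ = 488.8889 − 244.4444 = 244.4445; the wedge equals the tax, 22.
Welfare loss = ½ × 244.4445 × 22 = $2688.89 thousand.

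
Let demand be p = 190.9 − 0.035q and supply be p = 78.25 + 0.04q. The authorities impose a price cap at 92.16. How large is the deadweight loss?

49960.99

Competitive equilibrium: 190.9 − 0.035q = 78.25 + 0.04q → q* = 1502, p* = 138.33.
At the ceiling p = 92.16, quantity supplied = (92.16 − 78.25)/0.04 = 347.75.
Willingness to pay at q' = 347.75: 190.9 − 0.035·347.75 = 178.72875.
Δq = 1502 − 347.75 = 1154.25; wedge = 178.72875 − 92.16 = 86.56875.
DWL = ½ × 1154.25 × 86.56875 = 49960.99.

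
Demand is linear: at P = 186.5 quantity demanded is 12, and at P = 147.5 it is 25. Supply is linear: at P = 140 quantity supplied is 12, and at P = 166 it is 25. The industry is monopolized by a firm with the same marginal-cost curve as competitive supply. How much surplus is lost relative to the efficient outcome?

159.50

Demand slope = (147.5 − 186.5)/(25 − 12) = −3, so P = 222.5 − 3Q.
Supply slope = (166 − 140)/(25 − 12) = 2, so P = 116 + 2Q.
Competitive equilibrium: 222.5 − 3Q = 116 + 2Q → Q* = 21.3, P* = 158.6.
Marginal revenue: MR = 222.5 − 6Q. Set MR = MC: 222.5 − 6Q = 116 + 2Q → Q_m = 13.3125.
Price P_m = 222.5 − 3·13.3125 = 182.5625; MC(Q_m) = 116 + 2·13.3125 = 142.625.
Competitive Q* = 21.3, so ΔQ = 7.9875; wedge = 182.5625 − 142.625 = 39.9375.
DWL = ½ × 7.9875 × 39.9375 = 159.50.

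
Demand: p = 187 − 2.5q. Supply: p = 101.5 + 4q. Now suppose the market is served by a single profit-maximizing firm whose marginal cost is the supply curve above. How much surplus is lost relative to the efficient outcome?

43.39

Competitive equilibrium: 187 − 2.5q = 101.5 + 4q → q* = 13.1538, p* = 154.1154.
Marginal revenue: MR = 187 − 5q. Set MR = MC: 187 − 5q = 101.5 + 4q → q_m = 9.5.
Price p_m = 187 − 2.5·9.5 = 163.25; MC(q_m) = 101.5 + 4·9.5 = 139.5.
Competitive q* = 13.1538, so Δq = 3.6538; wedge = 163.25 − 139.5 = 23.75.
DWL = ½ × 3.6538 × 23.75 = 43.39.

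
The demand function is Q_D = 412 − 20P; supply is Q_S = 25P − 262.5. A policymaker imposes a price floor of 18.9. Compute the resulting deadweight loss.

275.34

In inverse form: demand P = 20.6 − 0.05Q, supply P = 10.5 + 0.04Q.
Competitive equilibrium: 20.6 − 0.05Q = 10.5 + 0.04Q → Q* = 112.2222, P* = 14.9889.
At the floor P = 18.9, quantity demanded = (20.6 − 18.9)/0.05 = 34.
Sellers' marginal cost at Q' = 34: 10.5 + 0.04·34 = 11.86.
ΔQ = 112.2222 − 34 = 78.2222; wedge = 18.9 − 11.86 = 7.04.
The triangle = ½ × 78.2222 × 7.04 = 275.34.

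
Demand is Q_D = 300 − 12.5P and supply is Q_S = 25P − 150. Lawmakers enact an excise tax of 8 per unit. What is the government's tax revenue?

In inverse form: demand P = 24 − 0.08Q, supply P = 6 + 0.04Q.
Competitive equilibrium: 24 − 0.08Q = 6 + 0.04Q → Q* = 150, P* = 12.
With the tax, the buyer price exceeds the seller price by 8: (24 − 0.08Q) − (6 + 0.04Q) = 8 → Q' = 83.3333.
Tax revenue = 8 × 83.3333 = 666.67.

666.67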